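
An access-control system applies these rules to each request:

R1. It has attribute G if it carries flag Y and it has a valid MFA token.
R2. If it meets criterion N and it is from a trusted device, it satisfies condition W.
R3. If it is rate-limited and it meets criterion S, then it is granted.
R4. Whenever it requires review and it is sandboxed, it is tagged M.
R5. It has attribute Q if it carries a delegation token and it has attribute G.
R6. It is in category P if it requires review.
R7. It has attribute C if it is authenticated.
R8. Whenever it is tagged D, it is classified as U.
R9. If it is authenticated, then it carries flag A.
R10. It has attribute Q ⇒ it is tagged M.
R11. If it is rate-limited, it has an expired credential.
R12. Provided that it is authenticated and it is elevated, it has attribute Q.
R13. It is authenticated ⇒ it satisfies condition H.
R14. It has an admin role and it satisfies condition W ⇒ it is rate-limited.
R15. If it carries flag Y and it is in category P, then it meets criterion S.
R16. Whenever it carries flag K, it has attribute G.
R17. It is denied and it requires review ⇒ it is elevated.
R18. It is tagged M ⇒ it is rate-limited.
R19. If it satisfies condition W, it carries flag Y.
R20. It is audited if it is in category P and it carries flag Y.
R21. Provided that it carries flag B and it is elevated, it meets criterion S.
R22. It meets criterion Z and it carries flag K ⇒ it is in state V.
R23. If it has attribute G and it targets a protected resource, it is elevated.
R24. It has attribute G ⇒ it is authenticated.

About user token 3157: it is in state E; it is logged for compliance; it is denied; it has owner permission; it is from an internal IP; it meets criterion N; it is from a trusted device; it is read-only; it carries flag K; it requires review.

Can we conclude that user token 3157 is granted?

Yes

By R2 (it meets criterion N, it is from a trusted device): it satisfies condition W.
By R6 (it requires review): it is in category P.
By R16 (it carries flag K): it has attribute G.
By R17 (it is denied, it requires review): it is elevated.
By R19 (it satisfies condition W): it carries flag Y.
By R24 (it has attribute G): it is authenticated.
By R12 (it is authenticated, it is elevated): it has attribute Q.
By R15 (it carries flag Y, it is in category P): it meets criterion S.
By R10 (it has attribute Q): it is tagged M.
By R18 (it is tagged M): it is rate-limited.
By R3 (it is rate-limited, it meets criterion S): it is granted.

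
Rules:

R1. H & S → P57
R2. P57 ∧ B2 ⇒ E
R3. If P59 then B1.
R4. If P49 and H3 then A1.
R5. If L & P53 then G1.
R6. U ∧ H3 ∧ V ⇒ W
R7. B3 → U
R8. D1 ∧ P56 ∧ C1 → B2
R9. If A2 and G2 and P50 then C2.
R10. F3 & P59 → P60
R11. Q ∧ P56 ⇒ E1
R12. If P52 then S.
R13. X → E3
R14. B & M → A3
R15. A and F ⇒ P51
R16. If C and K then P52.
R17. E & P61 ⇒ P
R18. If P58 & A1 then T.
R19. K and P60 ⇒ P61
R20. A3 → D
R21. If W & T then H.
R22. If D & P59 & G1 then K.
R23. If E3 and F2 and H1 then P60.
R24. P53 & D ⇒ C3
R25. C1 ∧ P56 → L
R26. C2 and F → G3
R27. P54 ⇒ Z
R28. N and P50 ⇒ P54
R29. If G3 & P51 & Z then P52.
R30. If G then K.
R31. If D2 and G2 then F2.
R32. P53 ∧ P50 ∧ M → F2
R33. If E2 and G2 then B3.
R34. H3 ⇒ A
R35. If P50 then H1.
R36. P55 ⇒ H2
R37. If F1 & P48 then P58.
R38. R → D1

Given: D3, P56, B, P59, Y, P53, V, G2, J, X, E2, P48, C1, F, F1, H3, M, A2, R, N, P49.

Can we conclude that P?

Forward chaining from the given facts derives: B1, A1, E3, A3, D, C3, L, B3, A, P58, D1, G1, U, B2, P51, T, K, W, H.
The only rule concluding P is R17, which needs E; that is never established.

No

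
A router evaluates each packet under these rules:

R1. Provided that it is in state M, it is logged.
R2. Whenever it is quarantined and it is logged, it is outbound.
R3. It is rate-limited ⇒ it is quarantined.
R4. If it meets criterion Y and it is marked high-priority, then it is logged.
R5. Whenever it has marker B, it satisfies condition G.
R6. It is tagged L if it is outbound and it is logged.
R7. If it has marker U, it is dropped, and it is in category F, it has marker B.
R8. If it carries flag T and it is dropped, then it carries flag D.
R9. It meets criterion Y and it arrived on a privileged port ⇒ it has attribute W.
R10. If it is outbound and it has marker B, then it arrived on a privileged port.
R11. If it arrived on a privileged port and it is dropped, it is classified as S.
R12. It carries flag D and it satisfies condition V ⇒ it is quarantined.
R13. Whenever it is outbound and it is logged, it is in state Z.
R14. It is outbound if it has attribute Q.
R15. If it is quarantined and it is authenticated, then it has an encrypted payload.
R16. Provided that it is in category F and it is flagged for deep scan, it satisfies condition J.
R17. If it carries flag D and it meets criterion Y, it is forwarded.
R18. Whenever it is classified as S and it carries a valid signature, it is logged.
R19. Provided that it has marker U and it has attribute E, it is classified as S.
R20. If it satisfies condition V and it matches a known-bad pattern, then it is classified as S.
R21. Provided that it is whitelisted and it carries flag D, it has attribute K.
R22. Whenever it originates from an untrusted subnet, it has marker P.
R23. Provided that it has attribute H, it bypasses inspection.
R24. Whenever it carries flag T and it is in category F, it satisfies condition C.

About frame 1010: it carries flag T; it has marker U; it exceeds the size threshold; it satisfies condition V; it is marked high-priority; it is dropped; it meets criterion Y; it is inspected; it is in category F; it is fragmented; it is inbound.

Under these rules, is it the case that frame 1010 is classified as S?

Yes

By R4 (it meets criterion Y, it is marked high-priority): it is logged.
By R7 (it has marker U, it is dropped, it is in category F): it has marker B.
By R8 (it carries flag T, it is dropped): it carries flag D.
By R12 (it carries flag D, it satisfies condition V): it is quarantined.
By R2 (it is quarantined, it is logged): it is outbound.
By R10 (it is outbound, it has marker B): it arrived on a privileged port.
By R11 (it arrived on a privileged port, it is dropped): it is classified as S.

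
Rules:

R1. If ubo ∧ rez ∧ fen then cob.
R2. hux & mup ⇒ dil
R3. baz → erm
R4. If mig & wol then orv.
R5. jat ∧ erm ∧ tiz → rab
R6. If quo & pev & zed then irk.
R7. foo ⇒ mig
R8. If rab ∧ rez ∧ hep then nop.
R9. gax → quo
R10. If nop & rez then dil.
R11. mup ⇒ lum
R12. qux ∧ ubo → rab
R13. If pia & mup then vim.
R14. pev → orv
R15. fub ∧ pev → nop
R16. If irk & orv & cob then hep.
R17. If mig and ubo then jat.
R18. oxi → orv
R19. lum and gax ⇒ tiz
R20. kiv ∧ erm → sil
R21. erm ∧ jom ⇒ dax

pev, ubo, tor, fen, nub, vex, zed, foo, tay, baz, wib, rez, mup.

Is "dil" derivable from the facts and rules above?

No

Forward chaining from the given facts derives: cob, erm, mig, lum, orv, jat.
Rules concluding dil: R2 needs hux; R10 needs nop — none of these are established.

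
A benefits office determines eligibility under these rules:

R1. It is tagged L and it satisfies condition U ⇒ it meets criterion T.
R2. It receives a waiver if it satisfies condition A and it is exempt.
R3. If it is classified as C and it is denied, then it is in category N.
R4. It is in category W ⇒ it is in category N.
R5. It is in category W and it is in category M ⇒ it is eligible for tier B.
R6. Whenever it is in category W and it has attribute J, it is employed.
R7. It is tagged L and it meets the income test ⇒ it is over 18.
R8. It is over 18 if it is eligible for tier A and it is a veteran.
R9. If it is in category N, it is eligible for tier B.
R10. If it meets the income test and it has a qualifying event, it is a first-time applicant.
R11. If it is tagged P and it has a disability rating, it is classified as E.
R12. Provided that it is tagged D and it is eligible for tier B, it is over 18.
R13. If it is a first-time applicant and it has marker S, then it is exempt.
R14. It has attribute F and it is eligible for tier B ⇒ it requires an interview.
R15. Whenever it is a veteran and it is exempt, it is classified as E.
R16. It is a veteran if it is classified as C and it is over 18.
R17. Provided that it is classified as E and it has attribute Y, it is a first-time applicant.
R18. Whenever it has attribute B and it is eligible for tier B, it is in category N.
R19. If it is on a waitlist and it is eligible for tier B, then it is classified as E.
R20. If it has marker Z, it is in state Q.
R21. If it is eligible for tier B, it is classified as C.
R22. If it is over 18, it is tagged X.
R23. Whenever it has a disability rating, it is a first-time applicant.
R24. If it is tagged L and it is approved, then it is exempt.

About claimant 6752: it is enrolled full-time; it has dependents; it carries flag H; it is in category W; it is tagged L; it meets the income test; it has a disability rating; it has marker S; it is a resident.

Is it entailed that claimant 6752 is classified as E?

By R4 (it is in category W): it is in category N.
By R7 (it is tagged L, it meets the income test): it is over 18.
By R9 (it is in category N): it is eligible for tier B.
By R21 (it is eligible for tier B): it is classified as C.
By R23 (it has a disability rating): it is a first-time applicant.
By R13 (it is a first-time applicant, it has marker S): it is exempt.
By R16 (it is classified as C, it is over 18): it is a veteran.
By R15 (it is a veteran, it is exempt): it is classified as E.

Yes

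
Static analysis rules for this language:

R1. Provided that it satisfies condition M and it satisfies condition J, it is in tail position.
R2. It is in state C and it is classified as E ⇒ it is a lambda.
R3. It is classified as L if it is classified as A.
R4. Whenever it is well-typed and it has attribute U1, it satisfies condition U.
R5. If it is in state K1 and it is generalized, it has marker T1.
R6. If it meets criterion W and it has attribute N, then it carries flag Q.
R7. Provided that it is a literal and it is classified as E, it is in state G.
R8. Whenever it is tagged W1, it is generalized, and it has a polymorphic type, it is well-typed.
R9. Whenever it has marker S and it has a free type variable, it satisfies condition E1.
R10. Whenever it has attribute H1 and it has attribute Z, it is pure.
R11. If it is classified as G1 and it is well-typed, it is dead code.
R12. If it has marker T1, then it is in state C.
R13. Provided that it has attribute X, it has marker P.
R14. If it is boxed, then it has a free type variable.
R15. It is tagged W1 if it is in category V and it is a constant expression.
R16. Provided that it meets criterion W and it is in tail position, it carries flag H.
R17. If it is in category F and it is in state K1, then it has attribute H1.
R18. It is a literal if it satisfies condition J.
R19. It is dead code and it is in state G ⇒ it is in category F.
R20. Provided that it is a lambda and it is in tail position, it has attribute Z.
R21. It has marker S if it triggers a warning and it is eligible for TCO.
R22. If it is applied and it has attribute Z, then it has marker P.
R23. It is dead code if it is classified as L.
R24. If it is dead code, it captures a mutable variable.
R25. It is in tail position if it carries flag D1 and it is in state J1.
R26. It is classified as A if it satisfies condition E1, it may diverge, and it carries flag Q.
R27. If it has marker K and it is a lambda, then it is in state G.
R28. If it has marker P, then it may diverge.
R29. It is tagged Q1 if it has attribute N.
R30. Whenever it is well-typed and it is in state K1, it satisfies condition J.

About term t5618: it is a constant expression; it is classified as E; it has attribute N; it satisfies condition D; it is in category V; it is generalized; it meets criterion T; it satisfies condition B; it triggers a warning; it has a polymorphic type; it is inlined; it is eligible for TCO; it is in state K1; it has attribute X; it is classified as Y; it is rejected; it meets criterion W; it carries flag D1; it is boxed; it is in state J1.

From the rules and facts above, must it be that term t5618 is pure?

Yes

By R5 (it is in state K1, it is generalized): it has marker T1.
By R6 (it meets criterion W, it has attribute N): it carries flag Q.
By R12 (it has marker T1): it is in state C.
By R13 (it has attribute X): it has marker P.
By R14 (it is boxed): it has a free type variable.
By R15 (it is in category V, it is a constant expression): it is tagged W1.
By R21 (it triggers a warning, it is eligible for TCO): it has marker S.
By R25 (it carries flag D1, it is in state J1): it is in tail position.
By R28 (it has marker P): it may diverge.
By R2 (it is in state C, it is classified as E): it is a lambda.
By R8 (it is tagged W1, it is generalized, it has a polymorphic type): it is well-typed.
By R9 (it has marker S, it has a free type variable): it satisfies condition E1.
By R20 (it is a lambda, it is in tail position): it has attribute Z.
By R26 (it satisfies condition E1, it may diverge, it carries flag Q): it is classified as A.
By R30 (it is well-typed, it is in state K1): it satisfies condition J.
By R3 (it is classified as A): it is classified as L.
By R18 (it satisfies condition J): it is a literal.
By R23 (it is classified as L): it is dead code.
By R7 (it is a literal, it is classified as E): it is in state G.
By R19 (it is dead code, it is in state G): it is in category F.
By R17 (it is in category F, it is in state K1): it has attribute H1.
By R10 (it has attribute H1, it has attribute Z): it is pure.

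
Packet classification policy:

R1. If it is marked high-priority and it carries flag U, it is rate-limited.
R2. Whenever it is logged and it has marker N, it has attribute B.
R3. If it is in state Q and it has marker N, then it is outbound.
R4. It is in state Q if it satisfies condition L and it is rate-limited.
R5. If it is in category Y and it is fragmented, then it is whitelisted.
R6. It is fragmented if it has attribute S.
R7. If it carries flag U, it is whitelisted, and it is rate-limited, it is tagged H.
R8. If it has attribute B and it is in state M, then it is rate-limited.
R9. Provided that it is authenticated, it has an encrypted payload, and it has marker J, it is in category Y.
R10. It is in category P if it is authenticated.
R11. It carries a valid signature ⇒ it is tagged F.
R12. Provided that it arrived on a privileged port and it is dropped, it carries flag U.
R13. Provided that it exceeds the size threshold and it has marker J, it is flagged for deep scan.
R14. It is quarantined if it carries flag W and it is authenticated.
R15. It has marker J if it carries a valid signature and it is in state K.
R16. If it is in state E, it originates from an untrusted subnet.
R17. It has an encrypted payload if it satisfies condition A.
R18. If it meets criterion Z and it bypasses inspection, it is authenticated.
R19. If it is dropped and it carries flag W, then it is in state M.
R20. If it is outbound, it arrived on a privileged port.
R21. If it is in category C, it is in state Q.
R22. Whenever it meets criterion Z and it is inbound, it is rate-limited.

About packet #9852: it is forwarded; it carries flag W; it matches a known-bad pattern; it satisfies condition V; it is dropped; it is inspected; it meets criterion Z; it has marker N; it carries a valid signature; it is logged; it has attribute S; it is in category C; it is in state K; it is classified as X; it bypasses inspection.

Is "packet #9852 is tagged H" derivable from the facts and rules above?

No

Forward chaining from the given facts derives: has attribute B, is fragmented, is tagged F, has marker J, is authenticated, is in state M, is in state Q, is outbound, is rate-limited, is in category P, is quarantined, arrived on a privileged port, carries flag U.
The only rule concluding "it is tagged H" is R7, which needs "it is whitelisted"; that is never established.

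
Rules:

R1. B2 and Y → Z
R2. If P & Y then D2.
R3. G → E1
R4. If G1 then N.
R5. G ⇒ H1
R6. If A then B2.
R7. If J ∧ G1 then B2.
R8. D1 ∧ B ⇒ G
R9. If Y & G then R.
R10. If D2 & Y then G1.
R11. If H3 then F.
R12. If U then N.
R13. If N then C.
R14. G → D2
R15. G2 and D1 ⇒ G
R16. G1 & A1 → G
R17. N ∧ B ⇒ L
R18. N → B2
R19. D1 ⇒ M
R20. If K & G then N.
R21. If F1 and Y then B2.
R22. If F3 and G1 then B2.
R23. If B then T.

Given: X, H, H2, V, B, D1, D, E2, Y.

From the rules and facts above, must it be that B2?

Yes

G  (by R8: D1, B)
D2  (by R14: G)
G1  (by R10: D2, Y)
N  (by R4: G1)
B2  (by R18: N)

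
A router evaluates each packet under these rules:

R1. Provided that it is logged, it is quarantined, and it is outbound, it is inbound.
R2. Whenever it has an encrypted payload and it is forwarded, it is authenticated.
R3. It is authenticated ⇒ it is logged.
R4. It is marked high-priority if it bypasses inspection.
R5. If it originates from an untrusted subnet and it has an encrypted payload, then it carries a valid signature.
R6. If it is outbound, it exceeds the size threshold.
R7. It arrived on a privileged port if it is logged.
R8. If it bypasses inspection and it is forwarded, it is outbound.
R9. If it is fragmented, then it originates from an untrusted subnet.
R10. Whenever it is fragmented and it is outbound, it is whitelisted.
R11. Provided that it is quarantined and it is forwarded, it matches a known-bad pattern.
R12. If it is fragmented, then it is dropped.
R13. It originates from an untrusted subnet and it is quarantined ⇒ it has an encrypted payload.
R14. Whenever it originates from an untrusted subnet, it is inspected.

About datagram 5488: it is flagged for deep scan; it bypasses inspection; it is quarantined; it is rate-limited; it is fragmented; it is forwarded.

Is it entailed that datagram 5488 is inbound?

By R8 (it bypasses inspection, it is forwarded): it is outbound.
By R9 (it is fragmented): it originates from an untrusted subnet.
By R13 (it originates from an untrusted subnet, it is quarantined): it has an encrypted payload.
By R2 (it has an encrypted payload, it is forwarded): it is authenticated.
By R3 (it is authenticated): it is logged.
By R1 (it is logged, it is quarantined, it is outbound): it is inbound.

Yes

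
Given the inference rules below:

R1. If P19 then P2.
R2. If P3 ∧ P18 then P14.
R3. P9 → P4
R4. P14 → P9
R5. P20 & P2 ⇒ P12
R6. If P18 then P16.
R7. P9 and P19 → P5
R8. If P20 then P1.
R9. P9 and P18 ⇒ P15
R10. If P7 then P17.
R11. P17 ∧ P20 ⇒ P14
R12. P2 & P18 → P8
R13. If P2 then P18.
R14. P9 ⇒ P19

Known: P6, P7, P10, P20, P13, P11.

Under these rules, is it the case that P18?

Yes

P17  (by R10: P7)
P14  (by R11: P17, P20)
P9  (by R4: P14)
P19  (by R14: P9)
P2  (by R1: P19)
P18  (by R13: P2)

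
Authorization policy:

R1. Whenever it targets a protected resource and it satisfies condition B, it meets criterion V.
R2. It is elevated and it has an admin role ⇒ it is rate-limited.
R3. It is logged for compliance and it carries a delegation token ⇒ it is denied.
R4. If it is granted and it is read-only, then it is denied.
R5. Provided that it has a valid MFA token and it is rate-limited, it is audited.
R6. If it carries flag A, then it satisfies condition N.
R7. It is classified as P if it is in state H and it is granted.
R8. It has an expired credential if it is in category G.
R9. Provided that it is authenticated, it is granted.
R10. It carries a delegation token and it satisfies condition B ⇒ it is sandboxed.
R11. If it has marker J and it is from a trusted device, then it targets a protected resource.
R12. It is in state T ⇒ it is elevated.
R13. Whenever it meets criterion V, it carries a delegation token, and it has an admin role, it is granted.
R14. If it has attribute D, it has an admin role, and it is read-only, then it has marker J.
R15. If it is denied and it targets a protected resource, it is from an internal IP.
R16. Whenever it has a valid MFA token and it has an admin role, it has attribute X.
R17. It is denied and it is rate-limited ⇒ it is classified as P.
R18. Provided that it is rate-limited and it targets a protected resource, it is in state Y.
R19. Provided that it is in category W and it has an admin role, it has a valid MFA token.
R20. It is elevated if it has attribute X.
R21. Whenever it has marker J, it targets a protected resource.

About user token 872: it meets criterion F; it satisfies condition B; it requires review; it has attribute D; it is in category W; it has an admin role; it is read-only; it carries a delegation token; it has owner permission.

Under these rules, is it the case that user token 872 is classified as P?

By R14 (it has attribute D, it has an admin role, it is read-only): it has marker J.
By R19 (it is in category W, it has an admin role): it has a valid MFA token.
By R21 (it has marker J): it targets a protected resource.
By R1 (it targets a protected resource, it satisfies condition B): it meets criterion V.
By R13 (it meets criterion V, it carries a delegation token, it has an admin role): it is granted.
By R16 (it has a valid MFA token, it has an admin role): it has attribute X.
By R20 (it has attribute X): it is elevated.
By R2 (it is elevated, it has an admin role): it is rate-limited.
By R4 (it is granted, it is read-only): it is denied.
By R17 (it is denied, it is rate-limited): it is classified as P.

Yes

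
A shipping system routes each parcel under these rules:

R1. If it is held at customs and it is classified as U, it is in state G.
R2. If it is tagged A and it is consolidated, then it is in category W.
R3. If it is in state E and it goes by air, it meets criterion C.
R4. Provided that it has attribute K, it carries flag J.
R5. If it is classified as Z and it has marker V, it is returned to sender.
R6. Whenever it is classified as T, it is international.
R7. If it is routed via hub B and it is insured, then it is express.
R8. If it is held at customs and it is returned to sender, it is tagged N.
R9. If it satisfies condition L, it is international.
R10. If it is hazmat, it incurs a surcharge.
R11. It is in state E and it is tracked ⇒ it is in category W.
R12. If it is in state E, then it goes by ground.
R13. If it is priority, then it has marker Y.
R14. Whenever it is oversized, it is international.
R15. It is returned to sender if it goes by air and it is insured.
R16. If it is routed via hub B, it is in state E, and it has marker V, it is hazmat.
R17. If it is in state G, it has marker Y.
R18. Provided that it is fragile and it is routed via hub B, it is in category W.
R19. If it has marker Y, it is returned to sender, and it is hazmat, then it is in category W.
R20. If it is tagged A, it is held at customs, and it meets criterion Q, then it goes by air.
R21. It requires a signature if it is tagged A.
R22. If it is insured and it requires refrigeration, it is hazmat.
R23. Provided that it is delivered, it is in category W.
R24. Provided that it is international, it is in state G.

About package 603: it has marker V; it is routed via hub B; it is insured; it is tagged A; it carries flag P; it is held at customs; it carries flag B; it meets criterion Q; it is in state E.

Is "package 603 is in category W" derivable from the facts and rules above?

Forward chaining from the given facts derives: is express, goes by ground, is hazmat, goes by air, requires a signature, meets criterion C, incurs a surcharge, is returned to sender, is tagged N.
Rules concluding "it is in category W": R2 needs "it is consolidated"; R11 needs "it is tracked"; R18 needs "it is fragile"; R19 needs "it has marker Y"; R23 needs "it is delivered" — none of these are established.

No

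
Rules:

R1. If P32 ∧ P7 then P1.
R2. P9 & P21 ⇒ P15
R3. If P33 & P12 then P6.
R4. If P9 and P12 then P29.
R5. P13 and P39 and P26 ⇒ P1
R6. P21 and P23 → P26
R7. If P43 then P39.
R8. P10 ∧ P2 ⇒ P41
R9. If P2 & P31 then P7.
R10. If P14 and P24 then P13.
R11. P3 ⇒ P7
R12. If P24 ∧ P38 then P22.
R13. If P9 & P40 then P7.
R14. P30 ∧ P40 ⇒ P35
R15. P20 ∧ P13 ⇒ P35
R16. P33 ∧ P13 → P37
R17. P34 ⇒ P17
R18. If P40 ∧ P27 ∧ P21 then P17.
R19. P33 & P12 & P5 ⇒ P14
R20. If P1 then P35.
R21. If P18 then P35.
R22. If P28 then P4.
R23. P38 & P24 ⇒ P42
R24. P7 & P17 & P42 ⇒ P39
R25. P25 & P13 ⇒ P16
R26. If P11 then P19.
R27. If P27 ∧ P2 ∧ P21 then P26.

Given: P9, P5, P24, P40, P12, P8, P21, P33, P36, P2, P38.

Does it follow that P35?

Forward chaining from the given facts derives: P15, P6, P29, P22, P7, P14, P42, P13, P37.
Rules concluding P35: R14 needs P30; R15 needs P20; R20 needs P1; R21 needs P18 — none of these are established.

No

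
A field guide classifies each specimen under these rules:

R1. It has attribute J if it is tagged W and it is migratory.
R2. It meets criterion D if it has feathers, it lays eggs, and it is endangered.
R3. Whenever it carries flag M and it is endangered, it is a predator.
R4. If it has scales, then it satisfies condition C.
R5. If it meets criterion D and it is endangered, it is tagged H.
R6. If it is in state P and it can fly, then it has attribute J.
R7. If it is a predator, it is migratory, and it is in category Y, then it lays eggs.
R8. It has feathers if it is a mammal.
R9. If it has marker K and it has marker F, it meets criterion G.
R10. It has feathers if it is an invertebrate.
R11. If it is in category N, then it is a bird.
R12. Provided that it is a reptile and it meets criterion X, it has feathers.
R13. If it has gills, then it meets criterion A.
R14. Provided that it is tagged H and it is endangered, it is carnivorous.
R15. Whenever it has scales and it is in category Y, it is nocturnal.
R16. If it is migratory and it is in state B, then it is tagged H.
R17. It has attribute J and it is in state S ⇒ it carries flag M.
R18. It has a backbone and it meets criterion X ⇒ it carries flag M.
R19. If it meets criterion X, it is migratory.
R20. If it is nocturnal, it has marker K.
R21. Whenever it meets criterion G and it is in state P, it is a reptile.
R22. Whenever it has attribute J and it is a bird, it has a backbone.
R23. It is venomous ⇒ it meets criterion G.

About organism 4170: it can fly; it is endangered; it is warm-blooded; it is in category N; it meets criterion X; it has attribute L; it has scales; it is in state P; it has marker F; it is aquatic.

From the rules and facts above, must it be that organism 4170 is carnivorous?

Forward chaining from the given facts derives: satisfies condition C, has attribute J, is a bird, is migratory, has a backbone, carries flag M, is a predator.
The only rule concluding "it is carnivorous" is R14, which needs "it is tagged H"; that is never established.

No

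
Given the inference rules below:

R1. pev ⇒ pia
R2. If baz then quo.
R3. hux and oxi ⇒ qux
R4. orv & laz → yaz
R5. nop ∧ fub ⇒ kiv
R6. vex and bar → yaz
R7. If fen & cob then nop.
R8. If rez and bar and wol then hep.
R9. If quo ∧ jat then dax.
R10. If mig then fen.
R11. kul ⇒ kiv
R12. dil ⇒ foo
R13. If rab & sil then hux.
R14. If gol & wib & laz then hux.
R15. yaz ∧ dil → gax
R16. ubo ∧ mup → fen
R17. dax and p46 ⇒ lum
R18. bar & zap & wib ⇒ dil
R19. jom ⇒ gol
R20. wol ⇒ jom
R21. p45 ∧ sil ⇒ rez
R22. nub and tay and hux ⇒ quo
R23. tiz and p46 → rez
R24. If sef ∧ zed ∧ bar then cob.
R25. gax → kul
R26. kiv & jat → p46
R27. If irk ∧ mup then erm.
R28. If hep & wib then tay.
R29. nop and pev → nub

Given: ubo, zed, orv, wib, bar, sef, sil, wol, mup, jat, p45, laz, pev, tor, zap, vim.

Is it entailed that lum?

yaz  (by R4: orv, laz)
fen  (by R16: ubo, mup)
dil  (by R18: bar, zap, wib)
jom  (by R20: wol)
rez  (by R21: p45, sil)
cob  (by R24: sef, zed, bar)
nop  (by R7: fen, cob)
hep  (by R8: rez, bar, wol)
gax  (by R15: yaz, dil)
gol  (by R19: jom)
kul  (by R25: gax)
tay  (by R28: hep, wib)
nub  (by R29: nop, pev)
kiv  (by R11: kul)
hux  (by R14: gol, wib, laz)
quo  (by R22: nub, tay, hux)
p46  (by R26: kiv, jat)
dax  (by R9: quo, jat)
lum  (by R17: dax, p46)

Yes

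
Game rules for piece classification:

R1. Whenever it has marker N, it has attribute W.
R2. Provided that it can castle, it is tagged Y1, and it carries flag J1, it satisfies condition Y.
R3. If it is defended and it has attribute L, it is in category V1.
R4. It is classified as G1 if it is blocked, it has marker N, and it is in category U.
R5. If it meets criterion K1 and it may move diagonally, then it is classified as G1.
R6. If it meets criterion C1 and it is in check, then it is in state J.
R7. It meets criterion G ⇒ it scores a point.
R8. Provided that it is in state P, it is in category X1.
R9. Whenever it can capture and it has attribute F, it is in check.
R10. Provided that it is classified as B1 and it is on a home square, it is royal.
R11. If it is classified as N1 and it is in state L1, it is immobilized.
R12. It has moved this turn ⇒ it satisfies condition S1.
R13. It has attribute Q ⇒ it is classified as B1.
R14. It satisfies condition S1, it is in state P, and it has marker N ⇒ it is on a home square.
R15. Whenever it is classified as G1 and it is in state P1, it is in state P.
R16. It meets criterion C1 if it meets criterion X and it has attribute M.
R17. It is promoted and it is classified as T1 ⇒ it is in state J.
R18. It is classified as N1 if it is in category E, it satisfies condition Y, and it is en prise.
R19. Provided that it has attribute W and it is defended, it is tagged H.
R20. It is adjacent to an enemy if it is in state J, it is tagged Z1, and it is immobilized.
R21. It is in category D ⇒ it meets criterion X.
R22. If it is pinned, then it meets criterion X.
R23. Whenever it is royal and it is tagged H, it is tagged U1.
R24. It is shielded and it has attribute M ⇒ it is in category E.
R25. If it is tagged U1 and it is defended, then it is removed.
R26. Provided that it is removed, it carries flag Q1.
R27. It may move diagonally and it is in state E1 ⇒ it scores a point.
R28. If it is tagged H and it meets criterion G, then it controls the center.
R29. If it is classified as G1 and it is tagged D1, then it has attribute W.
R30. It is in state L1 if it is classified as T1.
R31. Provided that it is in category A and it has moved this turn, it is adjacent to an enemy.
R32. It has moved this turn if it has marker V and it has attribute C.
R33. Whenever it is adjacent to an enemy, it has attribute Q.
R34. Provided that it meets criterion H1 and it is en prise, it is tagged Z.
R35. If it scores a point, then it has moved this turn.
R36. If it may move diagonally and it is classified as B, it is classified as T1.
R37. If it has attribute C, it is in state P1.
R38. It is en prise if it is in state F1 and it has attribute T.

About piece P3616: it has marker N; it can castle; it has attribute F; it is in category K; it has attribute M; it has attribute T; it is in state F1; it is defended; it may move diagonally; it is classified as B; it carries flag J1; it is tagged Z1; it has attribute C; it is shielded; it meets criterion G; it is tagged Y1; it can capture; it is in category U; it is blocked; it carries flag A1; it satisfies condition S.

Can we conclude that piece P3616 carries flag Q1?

No

Forward chaining from the given facts derives: has attribute W, satisfies condition Y, is classified as G1, scores a point, is in check, is tagged H, is in category E, controls the center, has moved this turn, is classified as T1, is in state P1, is en prise, satisfies condition S1, is in state P, is classified as N1, is in state L1, is in category X1, is immobilized, is on a home square.
The only rule concluding "it carries flag Q1" is R26, which needs "it is removed"; that is never established.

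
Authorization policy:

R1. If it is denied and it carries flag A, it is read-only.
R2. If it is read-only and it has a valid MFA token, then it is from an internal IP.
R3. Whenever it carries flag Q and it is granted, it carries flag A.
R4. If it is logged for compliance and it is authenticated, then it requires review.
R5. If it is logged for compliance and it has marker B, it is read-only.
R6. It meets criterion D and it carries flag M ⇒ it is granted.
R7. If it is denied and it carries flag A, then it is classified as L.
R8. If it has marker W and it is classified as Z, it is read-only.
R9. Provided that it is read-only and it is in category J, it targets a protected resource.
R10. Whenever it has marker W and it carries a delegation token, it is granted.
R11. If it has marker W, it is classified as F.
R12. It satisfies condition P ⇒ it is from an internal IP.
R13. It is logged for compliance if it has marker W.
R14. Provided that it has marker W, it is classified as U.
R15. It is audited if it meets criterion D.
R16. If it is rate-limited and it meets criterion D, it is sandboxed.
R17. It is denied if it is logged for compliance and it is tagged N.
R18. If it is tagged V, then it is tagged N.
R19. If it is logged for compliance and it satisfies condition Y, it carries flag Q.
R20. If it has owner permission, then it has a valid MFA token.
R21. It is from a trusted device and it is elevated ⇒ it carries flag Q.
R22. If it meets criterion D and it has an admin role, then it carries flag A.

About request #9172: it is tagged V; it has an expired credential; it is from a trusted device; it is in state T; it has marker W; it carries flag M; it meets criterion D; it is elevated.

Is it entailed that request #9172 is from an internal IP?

Forward chaining from the given facts derives: is granted, is classified as F, is logged for compliance, is classified as U, is audited, is tagged N, carries flag Q, carries flag A, is denied, is read-only, is classified as L.
Rules concluding "it is from an internal IP": R2 needs "it has a valid MFA token"; R12 needs "it satisfies condition P" — none of these are established.

No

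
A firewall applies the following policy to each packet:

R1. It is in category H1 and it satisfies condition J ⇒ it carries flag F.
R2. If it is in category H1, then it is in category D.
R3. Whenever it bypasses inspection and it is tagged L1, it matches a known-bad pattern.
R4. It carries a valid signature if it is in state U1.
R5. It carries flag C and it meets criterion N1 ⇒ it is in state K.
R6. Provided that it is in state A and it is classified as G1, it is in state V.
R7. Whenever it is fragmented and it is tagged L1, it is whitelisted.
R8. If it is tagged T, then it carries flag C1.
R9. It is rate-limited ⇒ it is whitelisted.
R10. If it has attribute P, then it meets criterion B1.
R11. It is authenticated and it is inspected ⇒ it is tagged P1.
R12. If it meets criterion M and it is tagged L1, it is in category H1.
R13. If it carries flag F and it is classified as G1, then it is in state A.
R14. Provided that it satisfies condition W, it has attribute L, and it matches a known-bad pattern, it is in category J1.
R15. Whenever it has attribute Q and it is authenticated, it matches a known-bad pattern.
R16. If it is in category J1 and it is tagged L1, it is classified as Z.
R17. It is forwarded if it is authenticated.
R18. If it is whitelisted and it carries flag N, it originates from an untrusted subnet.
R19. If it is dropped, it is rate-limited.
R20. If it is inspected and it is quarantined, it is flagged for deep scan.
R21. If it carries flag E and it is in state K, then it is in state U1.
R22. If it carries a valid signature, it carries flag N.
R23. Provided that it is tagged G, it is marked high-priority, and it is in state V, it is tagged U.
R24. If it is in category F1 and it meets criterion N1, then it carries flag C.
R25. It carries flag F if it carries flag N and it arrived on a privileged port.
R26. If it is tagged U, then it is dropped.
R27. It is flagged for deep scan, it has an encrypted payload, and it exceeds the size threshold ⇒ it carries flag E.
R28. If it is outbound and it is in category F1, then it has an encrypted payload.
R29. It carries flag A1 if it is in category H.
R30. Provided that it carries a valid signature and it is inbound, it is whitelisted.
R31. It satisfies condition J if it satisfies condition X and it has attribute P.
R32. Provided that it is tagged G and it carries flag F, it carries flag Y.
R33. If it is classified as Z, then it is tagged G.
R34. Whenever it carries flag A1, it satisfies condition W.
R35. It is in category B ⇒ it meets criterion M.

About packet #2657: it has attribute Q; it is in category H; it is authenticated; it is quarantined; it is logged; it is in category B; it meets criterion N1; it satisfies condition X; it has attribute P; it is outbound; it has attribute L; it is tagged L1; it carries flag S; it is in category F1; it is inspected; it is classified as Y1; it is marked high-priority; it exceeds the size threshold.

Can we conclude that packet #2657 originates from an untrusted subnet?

Forward chaining from the given facts derives: meets criterion B1, is tagged P1, matches a known-bad pattern, is forwarded, is flagged for deep scan, carries flag C, has an encrypted payload, carries flag A1, satisfies condition J, satisfies condition W, meets criterion M, is in state K, is in category H1, is in category J1, is classified as Z, carries flag E, is tagged G, carries flag F, is in category D, is in state U1, carries flag Y, carries a valid signature, carries flag N.
The only rule concluding "it originates from an untrusted subnet" is R18, which needs "it is whitelisted"; that is never established.

No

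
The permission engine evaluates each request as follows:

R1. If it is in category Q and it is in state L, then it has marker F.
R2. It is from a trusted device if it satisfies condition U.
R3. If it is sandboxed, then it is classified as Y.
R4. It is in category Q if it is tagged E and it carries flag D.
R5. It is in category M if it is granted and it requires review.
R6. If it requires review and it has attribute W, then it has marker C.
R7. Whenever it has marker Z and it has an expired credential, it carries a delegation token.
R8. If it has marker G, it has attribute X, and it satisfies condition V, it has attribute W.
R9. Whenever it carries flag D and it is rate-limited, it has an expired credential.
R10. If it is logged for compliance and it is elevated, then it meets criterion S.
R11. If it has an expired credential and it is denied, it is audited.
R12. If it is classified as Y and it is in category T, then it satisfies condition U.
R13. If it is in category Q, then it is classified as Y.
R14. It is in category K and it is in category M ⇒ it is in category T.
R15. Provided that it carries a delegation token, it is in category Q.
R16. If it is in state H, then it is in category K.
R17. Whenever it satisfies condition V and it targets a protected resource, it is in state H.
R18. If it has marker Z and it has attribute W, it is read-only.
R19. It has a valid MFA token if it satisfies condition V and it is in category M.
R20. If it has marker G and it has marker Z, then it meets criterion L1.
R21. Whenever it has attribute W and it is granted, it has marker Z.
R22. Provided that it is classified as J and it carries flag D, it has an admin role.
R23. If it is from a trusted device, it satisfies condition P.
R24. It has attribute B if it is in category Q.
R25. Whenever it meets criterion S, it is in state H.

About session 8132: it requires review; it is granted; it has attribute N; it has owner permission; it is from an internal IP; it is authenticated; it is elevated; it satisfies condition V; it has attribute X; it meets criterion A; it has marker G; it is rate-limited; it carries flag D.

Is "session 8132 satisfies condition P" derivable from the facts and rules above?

Forward chaining from the given facts derives: is in category M, has attribute W, has an expired credential, has a valid MFA token, has marker Z, has marker C, carries a delegation token, is in category Q, is read-only, meets criterion L1, has attribute B, is classified as Y.
The only rule concluding "it satisfies condition P" is R23, which needs "it is from a trusted device"; that is never established.

No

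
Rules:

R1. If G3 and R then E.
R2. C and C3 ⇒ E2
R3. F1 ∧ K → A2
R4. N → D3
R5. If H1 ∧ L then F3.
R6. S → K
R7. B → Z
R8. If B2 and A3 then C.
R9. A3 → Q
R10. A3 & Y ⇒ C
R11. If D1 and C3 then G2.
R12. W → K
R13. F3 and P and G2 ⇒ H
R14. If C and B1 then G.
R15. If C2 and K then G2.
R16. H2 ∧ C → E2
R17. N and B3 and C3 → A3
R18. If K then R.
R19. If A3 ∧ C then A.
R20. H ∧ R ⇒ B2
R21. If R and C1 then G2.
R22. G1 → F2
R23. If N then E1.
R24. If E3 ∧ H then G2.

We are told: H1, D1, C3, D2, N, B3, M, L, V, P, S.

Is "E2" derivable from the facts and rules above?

F3  (by R5: H1, L)
K  (by R6: S)
G2  (by R11: D1, C3)
H  (by R13: F3, P, G2)
A3  (by R17: N, B3, C3)
R  (by R18: K)
B2  (by R20: H, R)
C  (by R8: B2, A3)
E2  (by R2: C, C3)

Yes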